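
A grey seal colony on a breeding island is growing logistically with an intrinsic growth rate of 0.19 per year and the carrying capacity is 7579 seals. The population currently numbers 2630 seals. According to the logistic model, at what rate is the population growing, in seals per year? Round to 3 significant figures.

dN/dt = rN(1 − N/K) = 0.19 × 2630 × (1 − 2630/7579).
1 − 2630/7579 = 0.65299; dN/dt = 0.19 × 2630 × 0.65299 = 326.3.

326 seals per year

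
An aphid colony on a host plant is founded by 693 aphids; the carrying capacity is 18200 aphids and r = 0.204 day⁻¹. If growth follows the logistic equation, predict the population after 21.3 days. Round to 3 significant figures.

A = (K − N₀)/N₀ = (18200 − 693)/693 = 25.263.
N(t) = K/(1 + A·e^(−rt)) = 18200/(1 + 25.263×e^(−0.204×21.3)).
e^(−4.345) = 0.012969; denominator = 1 + 25.263×0.012969 = 1.3276.
N = 18200/1.3276 = 13708.7.

13700 aphids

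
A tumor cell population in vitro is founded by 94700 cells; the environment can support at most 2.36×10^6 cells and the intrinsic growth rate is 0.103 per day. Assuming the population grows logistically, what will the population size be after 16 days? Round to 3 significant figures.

421000 cells

A = (K − N₀)/N₀ = (2.36×10^6 − 94700)/94700 = 23.921.
N(t) = K/(1 + A·e^(−rt)) = 2.36×10^6/(1 + 23.921×e^(−0.103×16)).
e^(−1.648) = 0.19243; denominator = 1 + 23.921×0.19243 = 5.6032.
N = 2.36×10^6/5.6032 = 421189.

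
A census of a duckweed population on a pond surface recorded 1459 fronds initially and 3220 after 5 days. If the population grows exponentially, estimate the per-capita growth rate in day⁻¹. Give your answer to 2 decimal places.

From N(t) = N₀·e^(rt): e^(r·5) = 3220/1459 = 2.207.
r·5 = ln(2.207) = 0.79163, so r = 0.79163/5 = 0.15833.

0.16 per day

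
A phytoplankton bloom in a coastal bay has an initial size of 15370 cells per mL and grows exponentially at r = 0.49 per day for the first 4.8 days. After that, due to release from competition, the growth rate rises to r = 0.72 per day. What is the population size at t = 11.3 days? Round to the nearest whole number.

Phase 1: N(4.8) = 15370·e^(0.49×4.8) = 15370·e^2.352 = 161486.
Phase 2 runs for 11.3 − 4.8 = 6.5 days at r = 0.72.
N(11.3) = 161486·e^(0.72×6.5) = 161486·e^4.68 = 1.740334×10^7.

17403342 cells per mL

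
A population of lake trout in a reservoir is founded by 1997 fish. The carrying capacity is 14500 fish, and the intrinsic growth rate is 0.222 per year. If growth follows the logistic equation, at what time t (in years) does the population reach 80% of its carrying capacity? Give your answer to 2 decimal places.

A = (K − N₀)/N₀ = (14500 − 1997)/1997 = 6.2609.
Solve 14500/(1 + 6.2609·e^(−0.222t)) = 11600: 1 + 6.2609·e^(−0.222t) = 1.25, so e^(−0.222t) = 0.0399304.
−0.222·t = ln(0.0399304) = -3.2206, so t = 3.2206/0.222 = 14.507.

14.51 years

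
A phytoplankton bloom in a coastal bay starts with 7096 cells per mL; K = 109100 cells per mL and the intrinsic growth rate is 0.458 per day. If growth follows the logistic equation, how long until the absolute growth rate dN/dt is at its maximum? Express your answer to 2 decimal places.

5.82 days

Logistic growth is fastest at N = K/2 = 54550.
A = (K − N₀)/N₀ = 14.375. Set K/(1 + A·e^(−rt)) = K/2 → A·e^(−rt) = 1.
e^(−0.458t) = 1/14.375 = 0.0695659, so t = ln(14.375)/0.458 = 2.6655/0.458 = 5.8198.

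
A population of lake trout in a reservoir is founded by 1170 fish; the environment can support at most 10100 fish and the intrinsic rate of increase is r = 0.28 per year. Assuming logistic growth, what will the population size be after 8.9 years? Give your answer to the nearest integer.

A = (K − N₀)/N₀ = (10100 − 1170)/1170 = 7.6325.
N(t) = K/(1 + A·e^(−rt)) = 10100/(1 + 7.6325×e^(−0.28×8.9)).
e^(−2.492) = 0.082744; denominator = 1 + 7.6325×0.082744 = 1.6315.
N = 10100/1.6315 = 6190.45.

6190 fish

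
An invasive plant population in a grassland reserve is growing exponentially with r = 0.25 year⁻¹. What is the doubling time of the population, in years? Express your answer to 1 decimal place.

2.8 years

Doubling time t_d = ln(2)/r = 0.6931/0.25 = 2.7726.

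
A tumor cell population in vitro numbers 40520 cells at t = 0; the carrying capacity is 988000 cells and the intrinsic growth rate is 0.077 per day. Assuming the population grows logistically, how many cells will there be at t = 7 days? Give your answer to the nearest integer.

A = (K − N₀)/N₀ = (988000 − 40520)/40520 = 23.383.
N(t) = K/(1 + A·e^(−rt)) = 988000/(1 + 23.383×e^(−0.077×7)).
e^(−0.539) = 0.58333; denominator = 1 + 23.383×0.58333 = 14.64.
N = 988000/14.64 = 67486.1.

67486 cells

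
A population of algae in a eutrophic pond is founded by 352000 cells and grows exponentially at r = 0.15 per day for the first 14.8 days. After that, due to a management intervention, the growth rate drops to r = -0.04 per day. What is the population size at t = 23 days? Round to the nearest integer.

Phase 1: N(14.8) = 352000·e^(0.15×14.8) = 352000·e^2.22 = 3.24098×10^6.
Phase 2 runs for 23 − 14.8 = 8.2 days at r = -0.04.
N(23) = 3.24098×10^6·e^(-0.04×8.2) = 3.24098×10^6·e^-0.328 = 2.334682×10^6.

2334682 cells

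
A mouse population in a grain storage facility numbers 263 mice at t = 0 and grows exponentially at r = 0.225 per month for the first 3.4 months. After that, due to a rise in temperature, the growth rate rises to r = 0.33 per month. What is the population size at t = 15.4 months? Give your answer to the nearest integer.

29648 mice

Phase 1: N(3.4) = 263·e^(0.225×3.4) = 263·e^0.765 = 565.186.
Phase 2 runs for 15.4 − 3.4 = 12 months at r = 0.33.
N(15.4) = 565.186·e^(0.33×12) = 565.186·e^3.96 = 29648.1.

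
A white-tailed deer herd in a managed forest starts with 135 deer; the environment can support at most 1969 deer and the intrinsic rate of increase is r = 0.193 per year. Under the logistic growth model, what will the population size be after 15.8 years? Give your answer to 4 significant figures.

1198 deer

A = (K − N₀)/N₀ = (1969 − 135)/135 = 13.585.
N(t) = K/(1 + A·e^(−rt)) = 1969/(1 + 13.585×e^(−0.193×15.8)).
e^(−3.049) = 0.047387; denominator = 1 + 13.585×0.047387 = 1.6438.
N = 1969/1.6438 = 1197.86.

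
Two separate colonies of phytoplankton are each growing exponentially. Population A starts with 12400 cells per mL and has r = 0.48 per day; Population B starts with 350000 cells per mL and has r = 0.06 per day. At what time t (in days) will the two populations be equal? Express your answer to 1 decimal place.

Set 12400·e^(0.48t) = 350000·e^(0.06t).
e^((0.48 − 0.06)t) = 350000/12400 → e^(0.42·t) = 28.226.
0.42·t = ln(28.226) = 3.3402, so t = 3.3402/0.42 = 7.9529.

8.0 days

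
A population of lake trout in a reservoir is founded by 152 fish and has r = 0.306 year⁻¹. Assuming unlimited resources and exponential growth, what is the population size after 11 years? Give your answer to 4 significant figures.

4402 fish

N(t) = N₀·e^(rt) = 152 × e^(0.306×11) = 152 × e^3.366.
e^3.366 ≈ 28.962, so N ≈ 152 × 28.962 = 4402.29.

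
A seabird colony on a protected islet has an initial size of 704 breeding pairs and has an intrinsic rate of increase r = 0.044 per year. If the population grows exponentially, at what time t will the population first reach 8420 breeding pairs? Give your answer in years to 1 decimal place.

56.4 years

Set N₀·e^(rt) = 8420: e^(0.044·t) = 8420/704 = 11.96.
0.044·t = ln(11.96) = 2.4816, so t = 2.4816/0.044 = 56.4.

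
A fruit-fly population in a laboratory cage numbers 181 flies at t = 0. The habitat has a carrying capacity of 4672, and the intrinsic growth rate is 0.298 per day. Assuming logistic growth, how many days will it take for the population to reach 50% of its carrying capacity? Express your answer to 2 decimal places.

10.78 days

A = (K − N₀)/N₀ = (4672 − 181)/181 = 24.812.
Solve 4672/(1 + 24.812·e^(−0.298t)) = 2336: 1 + 24.812·e^(−0.298t) = 2, so e^(−0.298t) = 0.0403028.
−0.298·t = ln(0.0403028) = -3.2113, so t = 3.2113/0.298 = 10.776.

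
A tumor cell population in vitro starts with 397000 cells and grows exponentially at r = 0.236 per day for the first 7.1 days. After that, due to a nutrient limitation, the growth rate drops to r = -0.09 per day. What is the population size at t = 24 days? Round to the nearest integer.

Phase 1: N(7.1) = 397000·e^(0.236×7.1) = 397000·e^1.676 = 2.120774×10^6.
Phase 2 runs for 24 − 7.1 = 16.9 days at r = -0.09.
N(24) = 2.120774×10^6·e^(-0.09×16.9) = 2.120774×10^6·e^-1.521 = 463375.

463375 cells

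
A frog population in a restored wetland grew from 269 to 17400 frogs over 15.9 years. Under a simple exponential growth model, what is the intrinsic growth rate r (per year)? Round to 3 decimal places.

From N(t) = N₀·e^(rt): e^(r·15.9) = 17400/269 = 64.684.
r·15.9 = ln(64.684) = 4.1695, so r = 4.1695/15.9 = 0.26223.

0.262 per year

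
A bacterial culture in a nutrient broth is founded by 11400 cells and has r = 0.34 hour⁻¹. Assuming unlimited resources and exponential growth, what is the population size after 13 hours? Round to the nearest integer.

947298 cells

N(t) = N₀·e^(rt) = 11400 × e^(0.34×13) = 11400 × e^4.42.
e^4.42 ≈ 83.096, so N ≈ 11400 × 83.096 = 947298.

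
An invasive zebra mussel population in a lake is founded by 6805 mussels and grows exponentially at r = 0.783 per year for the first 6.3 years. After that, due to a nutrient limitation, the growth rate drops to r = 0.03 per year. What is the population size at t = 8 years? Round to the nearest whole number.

Phase 1: N(6.3) = 6805·e^(0.783×6.3) = 6805·e^4.933 = 944407.
Phase 2 runs for 8 − 6.3 = 1.7 years at r = 0.03.
N(8) = 944407·e^(0.03×1.7) = 944407·e^0.051 = 993822.

993822 mussels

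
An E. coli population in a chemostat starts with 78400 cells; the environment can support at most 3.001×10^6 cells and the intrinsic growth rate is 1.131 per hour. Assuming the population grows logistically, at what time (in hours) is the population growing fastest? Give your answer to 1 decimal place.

3.2 hours

Logistic growth is fastest at N = K/2 = 1.5005×10^6.
A = (K − N₀)/N₀ = 37.278. Set K/(1 + A·e^(−rt)) = K/2 → A·e^(−rt) = 1.
e^(−1.131t) = 1/37.278 = 0.0268254, so t = ln(37.278)/1.131 = 3.6184/1.131 = 3.1993.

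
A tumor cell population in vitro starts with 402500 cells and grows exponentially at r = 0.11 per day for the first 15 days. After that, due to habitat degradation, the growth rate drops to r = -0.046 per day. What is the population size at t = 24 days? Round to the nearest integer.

Phase 1: N(15) = 402500·e^(0.11×15) = 402500·e^1.65 = 2.095809×10^6.
Phase 2 runs for 24 − 15 = 9 days at r = -0.046.
N(24) = 2.095809×10^6·e^(-0.046×9) = 2.095809×10^6·e^-0.414 = 1.385332×10^6.

1385332 cells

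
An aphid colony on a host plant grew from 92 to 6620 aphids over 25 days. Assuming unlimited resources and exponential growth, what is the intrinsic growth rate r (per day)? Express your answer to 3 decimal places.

From N(t) = N₀·e^(rt): e^(r·25) = 6620/92 = 71.957.
r·25 = ln(71.957) = 4.2761, so r = 4.2761/25 = 0.17104.

0.171 per day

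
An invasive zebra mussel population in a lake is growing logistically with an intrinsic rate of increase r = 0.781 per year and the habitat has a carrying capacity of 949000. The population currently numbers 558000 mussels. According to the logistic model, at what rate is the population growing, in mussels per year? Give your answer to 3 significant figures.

180000 mussels per year

dN/dt = rN(1 − N/K) = 0.781 × 558000 × (1 − 558000/949000).
1 − 558000/949000 = 0.41201; dN/dt = 0.781 × 558000 × 0.41201 = 1.79554×10^5.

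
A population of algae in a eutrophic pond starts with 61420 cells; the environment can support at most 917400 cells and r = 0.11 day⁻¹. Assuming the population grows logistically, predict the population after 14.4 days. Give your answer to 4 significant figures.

237700 cells

A = (K − N₀)/N₀ = (917400 − 61420)/61420 = 13.937.
N(t) = K/(1 + A·e^(−rt)) = 917400/(1 + 13.937×e^(−0.11×14.4)).
e^(−1.584) = 0.20515; denominator = 1 + 13.937×0.20515 = 3.8591.
N = 917400/3.8591 = 237723.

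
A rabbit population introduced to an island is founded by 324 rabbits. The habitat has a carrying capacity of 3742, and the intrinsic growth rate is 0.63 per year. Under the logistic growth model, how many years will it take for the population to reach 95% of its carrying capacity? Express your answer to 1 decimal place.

A = (K − N₀)/N₀ = (3742 − 324)/324 = 10.549.
Solve 3742/(1 + 10.549·e^(−0.63t)) = 3554.9: 1 + 10.549·e^(−0.63t) = 1.0526, so e^(−0.63t) = 0.00498907.
−0.63·t = ln(0.00498907) = -5.3005, so t = 5.3005/0.63 = 8.4135.

8.4 years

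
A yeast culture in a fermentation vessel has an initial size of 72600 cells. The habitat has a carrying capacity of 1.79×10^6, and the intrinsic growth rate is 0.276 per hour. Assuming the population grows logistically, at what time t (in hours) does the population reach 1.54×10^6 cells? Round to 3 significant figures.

A = (K − N₀)/N₀ = (1.79×10^6 − 72600)/72600 = 23.656.
Solve 1.79×10^6/(1 + 23.656·e^(−0.276t)) = 1.54×10^6: 1 + 23.656·e^(−0.276t) = 1.1623, so e^(−0.276t) = 0.00686253.
−0.276·t = ln(0.00686253) = -4.9817, so t = 4.9817/0.276 = 18.05.

18.0 hours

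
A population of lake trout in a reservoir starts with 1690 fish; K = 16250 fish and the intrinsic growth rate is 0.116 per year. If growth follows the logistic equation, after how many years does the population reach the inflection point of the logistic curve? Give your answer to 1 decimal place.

Logistic growth is fastest at N = K/2 = 8125.
A = (K − N₀)/N₀ = 8.6154. Set K/(1 + A·e^(−rt)) = K/2 → A·e^(−rt) = 1.
e^(−0.116t) = 1/8.6154 = 0.116071, so t = ln(8.6154)/0.116 = 2.1535/0.116 = 18.565.

18.6 years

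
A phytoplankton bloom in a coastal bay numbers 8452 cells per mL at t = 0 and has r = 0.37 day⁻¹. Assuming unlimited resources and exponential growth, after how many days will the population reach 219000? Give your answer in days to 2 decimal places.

8.80 days

Set N₀·e^(rt) = 219000: e^(0.37·t) = 219000/8452 = 25.911.
0.37·t = ln(25.911) = 3.2547, so t = 3.2547/0.37 = 8.7964.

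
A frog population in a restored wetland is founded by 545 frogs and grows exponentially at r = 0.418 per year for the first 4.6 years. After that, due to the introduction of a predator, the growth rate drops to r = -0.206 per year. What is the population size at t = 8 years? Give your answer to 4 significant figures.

Phase 1: N(4.6) = 545·e^(0.418×4.6) = 545·e^1.923 = 3727.85.
Phase 2 runs for 8 − 4.6 = 3.4 years at r = -0.206.
N(8) = 3727.85·e^(-0.206×3.4) = 3727.85·e^-0.7004 = 1850.45.

1850 frogs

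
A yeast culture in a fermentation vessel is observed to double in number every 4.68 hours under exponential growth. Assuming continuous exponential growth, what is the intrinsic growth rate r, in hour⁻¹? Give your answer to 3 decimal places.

0.148 per hour

r = ln(2)/t_d = 0.6931/4.68 = 0.14811.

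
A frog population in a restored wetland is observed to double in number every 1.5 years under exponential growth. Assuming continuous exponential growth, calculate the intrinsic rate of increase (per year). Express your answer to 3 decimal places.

0.462 per year

r = ln(2)/t_d = 0.6931/1.5 = 0.4621.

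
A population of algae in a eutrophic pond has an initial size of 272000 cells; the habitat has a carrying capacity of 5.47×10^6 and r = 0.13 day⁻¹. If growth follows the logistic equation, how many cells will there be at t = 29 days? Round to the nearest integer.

3797209 cells

A = (K − N₀)/N₀ = (5.47×10^6 − 272000)/272000 = 19.11.
N(t) = K/(1 + A·e^(−rt)) = 5.47×10^6/(1 + 19.11×e^(−0.13×29)).
e^(−3.77) = 0.023052; denominator = 1 + 19.11×0.023052 = 1.4405.
N = 5.47×10^6/1.4405 = 3.797209×10^6.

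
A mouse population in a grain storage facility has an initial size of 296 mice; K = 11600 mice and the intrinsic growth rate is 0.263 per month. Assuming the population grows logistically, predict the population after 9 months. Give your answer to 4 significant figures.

A = (K − N₀)/N₀ = (11600 − 296)/296 = 38.189.
N(t) = K/(1 + A·e^(−rt)) = 11600/(1 + 38.189×e^(−0.263×9)).
e^(−2.367) = 0.093762; denominator = 1 + 38.189×0.093762 = 4.5807.
N = 11600/4.5807 = 2532.38.

2532 mice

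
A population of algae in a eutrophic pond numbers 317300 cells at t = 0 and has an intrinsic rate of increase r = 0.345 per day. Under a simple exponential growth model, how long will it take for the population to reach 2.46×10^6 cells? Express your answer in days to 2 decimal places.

Set N₀·e^(rt) = 2.46×10^6: e^(0.345·t) = 2.46×10^6/317300 = 7.7529.
0.345·t = ln(7.7529) = 2.0481, so t = 2.0481/0.345 = 5.9364.

5.94 days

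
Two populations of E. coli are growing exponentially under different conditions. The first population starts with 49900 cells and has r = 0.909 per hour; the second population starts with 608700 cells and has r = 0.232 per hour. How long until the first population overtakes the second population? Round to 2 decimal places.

Set 49900·e^(0.909t) = 608700·e^(0.232t).
e^((0.909 − 0.232)t) = 608700/49900 → e^(0.677·t) = 12.198.
0.677·t = ln(12.198) = 2.5013, so t = 2.5013/0.677 = 3.6947.

3.69 hours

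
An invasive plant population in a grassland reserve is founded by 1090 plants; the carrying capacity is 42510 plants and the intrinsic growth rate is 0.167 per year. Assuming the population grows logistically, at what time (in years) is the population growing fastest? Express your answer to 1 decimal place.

Logistic growth is fastest at N = K/2 = 21255.
A = (K − N₀)/N₀ = 38. Set K/(1 + A·e^(−rt)) = K/2 → A·e^(−rt) = 1.
e^(−0.167t) = 1/38 = 0.0263158, so t = ln(38)/0.167 = 3.6376/0.167 = 21.782.

21.8 years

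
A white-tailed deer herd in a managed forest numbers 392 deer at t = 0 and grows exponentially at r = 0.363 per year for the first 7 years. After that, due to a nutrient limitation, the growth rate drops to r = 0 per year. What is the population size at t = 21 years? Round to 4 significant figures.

4975 deer

Phase 1: N(7) = 392·e^(0.363×7) = 392·e^2.541 = 4975.4.
Phase 2 runs for 21 − 7 = 14 years at r = 0.
N(21) = 4975.4·e^(0×14) = 4975.4·e^-0 = 4975.4.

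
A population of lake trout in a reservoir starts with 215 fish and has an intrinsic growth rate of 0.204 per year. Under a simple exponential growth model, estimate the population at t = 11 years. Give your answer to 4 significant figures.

N(t) = N₀·e^(rt) = 215 × e^(0.204×11) = 215 × e^2.244.
e^2.244 ≈ 9.431, so N ≈ 215 × 9.431 = 2027.66.

2028 fish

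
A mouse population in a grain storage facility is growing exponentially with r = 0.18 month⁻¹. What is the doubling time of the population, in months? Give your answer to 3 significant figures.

3.85 months

Doubling time t_d = ln(2)/r = 0.6931/0.18 = 3.8508.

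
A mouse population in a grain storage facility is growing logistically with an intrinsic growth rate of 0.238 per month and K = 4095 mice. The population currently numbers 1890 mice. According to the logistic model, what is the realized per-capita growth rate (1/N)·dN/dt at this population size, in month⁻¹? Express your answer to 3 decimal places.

(1/N)·dN/dt = r(1 − N/K) = 0.238 × (1 − 1890/4095).
= 0.238 × 0.53846 = 0.12815.

0.128 per month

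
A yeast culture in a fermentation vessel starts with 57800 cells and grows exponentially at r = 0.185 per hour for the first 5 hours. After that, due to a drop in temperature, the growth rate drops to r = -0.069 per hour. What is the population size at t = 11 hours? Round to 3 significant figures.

Phase 1: N(5) = 57800·e^(0.185×5) = 57800·e^0.925 = 145764.
Phase 2 runs for 11 − 5 = 6 hours at r = -0.069.
N(11) = 145764·e^(-0.069×6) = 145764·e^-0.414 = 96350.1.

96400 cells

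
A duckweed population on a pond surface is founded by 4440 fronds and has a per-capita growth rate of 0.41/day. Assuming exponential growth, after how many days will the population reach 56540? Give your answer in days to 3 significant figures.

6.21 days

Set N₀·e^(rt) = 56540: e^(0.41·t) = 56540/4440 = 12.734.
0.41·t = ln(12.734) = 2.5443, so t = 2.5443/0.41 = 6.2056.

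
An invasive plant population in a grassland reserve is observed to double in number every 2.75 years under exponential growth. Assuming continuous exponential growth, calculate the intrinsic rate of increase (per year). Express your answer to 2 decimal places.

r = ln(2)/t_d = 0.6931/2.75 = 0.25205.

0.25 per year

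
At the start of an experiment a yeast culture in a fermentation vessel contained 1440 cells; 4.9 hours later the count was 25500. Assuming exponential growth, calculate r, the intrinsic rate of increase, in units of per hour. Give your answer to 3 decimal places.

From N(t) = N₀·e^(rt): e^(r·4.9) = 25500/1440 = 17.708.
r·4.9 = ln(17.708) = 2.874, so r = 2.874/4.9 = 0.58654.

0.587 per hour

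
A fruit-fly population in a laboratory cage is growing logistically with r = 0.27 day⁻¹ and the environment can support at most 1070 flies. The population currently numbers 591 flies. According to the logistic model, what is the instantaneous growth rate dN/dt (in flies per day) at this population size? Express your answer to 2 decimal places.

71.43 flies per day

dN/dt = rN(1 − N/K) = 0.27 × 591 × (1 − 591/1070).
1 − 591/1070 = 0.44766; dN/dt = 0.27 × 591 × 0.44766 = 71.434.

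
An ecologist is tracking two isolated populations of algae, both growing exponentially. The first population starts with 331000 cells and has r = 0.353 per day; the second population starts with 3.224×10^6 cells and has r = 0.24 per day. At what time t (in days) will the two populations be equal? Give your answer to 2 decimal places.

20.14 days

Set 331000·e^(0.353t) = 3.224×10^6·e^(0.24t).
e^((0.353 − 0.24)t) = 3.224×10^6/331000 → e^(0.113·t) = 9.7402.
0.113·t = ln(9.7402) = 2.2763, so t = 2.2763/0.113 = 20.144.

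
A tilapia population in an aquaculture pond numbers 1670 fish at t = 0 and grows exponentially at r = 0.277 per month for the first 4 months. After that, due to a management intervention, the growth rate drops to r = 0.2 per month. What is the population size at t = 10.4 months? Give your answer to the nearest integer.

Phase 1: N(4) = 1670·e^(0.277×4) = 1670·e^1.108 = 5057.25.
Phase 2 runs for 10.4 − 4 = 6.4 months at r = 0.2.
N(10.4) = 5057.25·e^(0.2×6.4) = 5057.25·e^1.28 = 18189.1.

18189 fish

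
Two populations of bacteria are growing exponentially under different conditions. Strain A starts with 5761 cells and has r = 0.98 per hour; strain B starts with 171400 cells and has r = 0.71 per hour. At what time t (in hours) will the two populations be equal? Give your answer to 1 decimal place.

12.6 hours

Set 5761·e^(0.98t) = 171400·e^(0.71t).
e^((0.98 − 0.71)t) = 171400/5761 → e^(0.27·t) = 29.752.
0.27·t = ln(29.752) = 3.3929, so t = 3.3929/0.27 = 12.566.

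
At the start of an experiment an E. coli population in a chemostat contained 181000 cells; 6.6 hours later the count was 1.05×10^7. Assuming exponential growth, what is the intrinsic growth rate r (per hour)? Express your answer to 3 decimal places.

0.615 per hour

From N(t) = N₀·e^(rt): e^(r·6.6) = 1.05×10^7/181000 = 58.011.
r·6.6 = ln(58.011) = 4.0606, so r = 4.0606/6.6 = 0.61525.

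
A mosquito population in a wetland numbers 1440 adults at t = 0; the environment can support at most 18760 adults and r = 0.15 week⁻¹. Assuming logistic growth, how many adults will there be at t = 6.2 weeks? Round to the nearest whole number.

A = (K − N₀)/N₀ = (18760 − 1440)/1440 = 12.028.
N(t) = K/(1 + A·e^(−rt)) = 18760/(1 + 12.028×e^(−0.15×6.2)).
e^(−0.93) = 0.39455; denominator = 1 + 12.028×0.39455 = 5.7456.
N = 18760/5.7456 = 3265.1.

3265 adults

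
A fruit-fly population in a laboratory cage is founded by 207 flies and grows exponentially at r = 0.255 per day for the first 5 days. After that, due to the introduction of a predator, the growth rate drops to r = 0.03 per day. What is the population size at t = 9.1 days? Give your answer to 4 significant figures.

837.7 flies

Phase 1: N(5) = 207·e^(0.255×5) = 207·e^1.275 = 740.791.
Phase 2 runs for 9.1 − 5 = 4.1 days at r = 0.03.
N(9.1) = 740.791·e^(0.03×4.1) = 740.791·e^0.123 = 837.749.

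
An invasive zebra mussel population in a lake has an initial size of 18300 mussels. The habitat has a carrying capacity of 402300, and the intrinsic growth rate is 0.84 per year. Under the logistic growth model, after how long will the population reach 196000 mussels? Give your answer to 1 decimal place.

3.6 years

A = (K − N₀)/N₀ = (402300 − 18300)/18300 = 20.984.
Solve 402300/(1 + 20.984·e^(−0.84t)) = 196000: 1 + 20.984·e^(−0.84t) = 2.0526, so e^(−0.84t) = 0.0501606.
−0.84·t = ln(0.0501606) = -2.9925, so t = 2.9925/0.84 = 3.5625.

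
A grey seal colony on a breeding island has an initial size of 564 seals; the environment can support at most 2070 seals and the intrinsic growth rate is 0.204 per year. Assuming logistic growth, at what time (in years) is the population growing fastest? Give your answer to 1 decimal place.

4.8 years

Logistic growth is fastest at N = K/2 = 1035.
A = (K − N₀)/N₀ = 2.6702. Set K/(1 + A·e^(−rt)) = K/2 → A·e^(−rt) = 1.
e^(−0.204t) = 1/2.6702 = 0.374502, so t = ln(2.6702)/0.204 = 0.98216/0.204 = 4.8145.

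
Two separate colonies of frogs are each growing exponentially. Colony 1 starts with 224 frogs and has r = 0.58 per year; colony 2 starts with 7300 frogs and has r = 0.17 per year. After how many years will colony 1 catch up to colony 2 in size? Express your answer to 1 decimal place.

8.5 years

Set 224·e^(0.58t) = 7300·e^(0.17t).
e^((0.58 − 0.17)t) = 7300/224 → e^(0.41·t) = 32.589.
0.41·t = ln(32.589) = 3.484, so t = 3.484/0.41 = 8.4975.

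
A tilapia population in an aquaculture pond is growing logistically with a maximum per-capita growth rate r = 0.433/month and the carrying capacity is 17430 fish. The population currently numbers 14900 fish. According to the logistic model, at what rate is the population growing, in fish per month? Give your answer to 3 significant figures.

936 fish per month

dN/dt = rN(1 − N/K) = 0.433 × 14900 × (1 − 14900/17430).
1 − 14900/17430 = 0.14515; dN/dt = 0.433 × 14900 × 0.14515 = 936.48.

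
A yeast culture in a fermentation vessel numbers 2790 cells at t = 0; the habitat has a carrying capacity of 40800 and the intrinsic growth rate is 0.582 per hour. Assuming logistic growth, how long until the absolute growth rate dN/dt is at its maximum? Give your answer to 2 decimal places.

Logistic growth is fastest at N = K/2 = 20400.
A = (K − N₀)/N₀ = 13.624. Set K/(1 + A·e^(−rt)) = K/2 → A·e^(−rt) = 1.
e^(−0.582t) = 1/13.624 = 0.0734017, so t = ln(13.624)/0.582 = 2.6118/0.582 = 4.4876.

4.49 hours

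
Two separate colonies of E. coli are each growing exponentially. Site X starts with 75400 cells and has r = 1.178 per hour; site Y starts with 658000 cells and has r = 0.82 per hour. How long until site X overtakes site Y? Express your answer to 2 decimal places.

6.05 hours

Set 75400·e^(1.178t) = 658000·e^(0.82t).
e^((1.178 − 0.82)t) = 658000/75400 → e^(0.358·t) = 8.7268.
0.358·t = ln(8.7268) = 2.1664, so t = 2.1664/0.358 = 6.0514.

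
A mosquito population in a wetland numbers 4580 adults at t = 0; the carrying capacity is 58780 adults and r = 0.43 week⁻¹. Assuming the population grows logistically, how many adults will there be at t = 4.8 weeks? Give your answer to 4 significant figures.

A = (K − N₀)/N₀ = (58780 − 4580)/4580 = 11.834.
N(t) = K/(1 + A·e^(−rt)) = 58780/(1 + 11.834×e^(−0.43×4.8)).
e^(−2.064) = 0.12695; denominator = 1 + 11.834×0.12695 = 2.5023.
N = 58780/2.5023 = 23490.6.

23490 adults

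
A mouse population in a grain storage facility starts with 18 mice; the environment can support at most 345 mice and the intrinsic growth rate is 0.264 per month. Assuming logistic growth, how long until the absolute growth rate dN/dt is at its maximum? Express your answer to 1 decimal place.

Logistic growth is fastest at N = K/2 = 172.5.
A = (K − N₀)/N₀ = 18.167. Set K/(1 + A·e^(−rt)) = K/2 → A·e^(−rt) = 1.
e^(−0.264t) = 1/18.167 = 0.0550459, so t = ln(18.167)/0.264 = 2.8996/0.264 = 10.983.

11.0 months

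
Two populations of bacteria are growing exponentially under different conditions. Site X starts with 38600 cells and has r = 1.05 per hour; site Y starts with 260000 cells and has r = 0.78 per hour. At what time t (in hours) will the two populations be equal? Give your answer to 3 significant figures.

Set 38600·e^(1.05t) = 260000·e^(0.78t).
e^((1.05 − 0.78)t) = 260000/38600 → e^(0.27·t) = 6.7358.
0.27·t = ln(6.7358) = 1.9074, so t = 1.9074/0.27 = 7.0646.

7.06 hours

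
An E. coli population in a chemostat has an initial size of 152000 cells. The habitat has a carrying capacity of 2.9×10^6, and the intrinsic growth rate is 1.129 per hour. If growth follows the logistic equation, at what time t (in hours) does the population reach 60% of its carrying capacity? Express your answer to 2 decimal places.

A = (K − N₀)/N₀ = (2.9×10^6 − 152000)/152000 = 18.079.
Solve 2.9×10^6/(1 + 18.079·e^(−1.129t)) = 1.74×10^6: 1 + 18.079·e^(−1.129t) = 1.6667, so e^(−1.129t) = 0.0368753.
−1.129·t = ln(0.0368753) = -3.3002, so t = 3.3002/1.129 = 2.9231.

2.92 hours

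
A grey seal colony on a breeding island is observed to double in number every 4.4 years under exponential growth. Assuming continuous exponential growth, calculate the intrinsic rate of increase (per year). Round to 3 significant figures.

0.158 per year

r = ln(2)/t_d = 0.6931/4.4 = 0.15753.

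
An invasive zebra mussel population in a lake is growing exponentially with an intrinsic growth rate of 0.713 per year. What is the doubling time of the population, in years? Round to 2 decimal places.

Doubling time t_d = ln(2)/r = 0.6931/0.713 = 0.97216.

0.97 years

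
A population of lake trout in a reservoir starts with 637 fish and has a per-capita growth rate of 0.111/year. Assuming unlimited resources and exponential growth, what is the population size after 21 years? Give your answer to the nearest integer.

6554 fish

N(t) = N₀·e^(rt) = 637 × e^(0.111×21) = 637 × e^2.331.
e^2.331 ≈ 10.288, so N ≈ 637 × 10.288 = 6553.6.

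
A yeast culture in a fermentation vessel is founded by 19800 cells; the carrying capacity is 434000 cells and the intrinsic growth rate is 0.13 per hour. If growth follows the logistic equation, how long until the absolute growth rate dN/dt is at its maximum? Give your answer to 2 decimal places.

Logistic growth is fastest at N = K/2 = 217000.
A = (K − N₀)/N₀ = 20.919. Set K/(1 + A·e^(−rt)) = K/2 → A·e^(−rt) = 1.
e^(−0.13t) = 1/20.919 = 0.047803, so t = ln(20.919)/0.13 = 3.0407/0.13 = 23.39.

23.39 hours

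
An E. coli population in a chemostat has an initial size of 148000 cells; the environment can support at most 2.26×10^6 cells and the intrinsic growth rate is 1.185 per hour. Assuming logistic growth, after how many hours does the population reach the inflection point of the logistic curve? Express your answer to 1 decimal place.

Logistic growth is fastest at N = K/2 = 1.13×10^6.
A = (K − N₀)/N₀ = 14.27. Set K/(1 + A·e^(−rt)) = K/2 → A·e^(−rt) = 1.
e^(−1.185t) = 1/14.27 = 0.0700758, so t = ln(14.27)/1.185 = 2.6582/1.185 = 2.2432.

2.2 hours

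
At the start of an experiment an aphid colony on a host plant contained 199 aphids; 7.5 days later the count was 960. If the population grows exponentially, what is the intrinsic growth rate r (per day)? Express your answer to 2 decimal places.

0.21 per day

From N(t) = N₀·e^(rt): e^(r·7.5) = 960/199 = 4.8241.
r·7.5 = ln(4.8241) = 1.5736, so r = 1.5736/7.5 = 0.20982.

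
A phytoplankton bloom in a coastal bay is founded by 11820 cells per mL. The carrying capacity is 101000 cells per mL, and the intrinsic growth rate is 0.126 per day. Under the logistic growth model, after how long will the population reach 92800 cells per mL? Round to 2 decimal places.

A = (K − N₀)/N₀ = (101000 − 11820)/11820 = 7.5448.
Solve 101000/(1 + 7.5448·e^(−0.126t)) = 92800: 1 + 7.5448·e^(−0.126t) = 1.0884, so e^(−0.126t) = 0.0117116.
−0.126·t = ln(0.0117116) = -4.4472, so t = 4.4472/0.126 = 35.295.

35.30 days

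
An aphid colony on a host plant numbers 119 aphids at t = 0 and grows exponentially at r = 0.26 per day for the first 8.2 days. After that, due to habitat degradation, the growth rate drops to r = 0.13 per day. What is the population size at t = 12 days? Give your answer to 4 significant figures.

Phase 1: N(8.2) = 119·e^(0.26×8.2) = 119·e^2.132 = 1003.37.
Phase 2 runs for 12 − 8.2 = 3.8 days at r = 0.13.
N(12) = 1003.37·e^(0.13×3.8) = 1003.37·e^0.494 = 1644.39.

1644 aphids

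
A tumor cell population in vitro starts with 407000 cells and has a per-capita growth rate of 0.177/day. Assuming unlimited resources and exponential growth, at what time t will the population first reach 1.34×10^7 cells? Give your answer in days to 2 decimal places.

19.74 days

Set N₀·e^(rt) = 1.34×10^7: e^(0.177·t) = 1.34×10^7/407000 = 32.924.
0.177·t = ln(32.924) = 3.4942, so t = 3.4942/0.177 = 19.741.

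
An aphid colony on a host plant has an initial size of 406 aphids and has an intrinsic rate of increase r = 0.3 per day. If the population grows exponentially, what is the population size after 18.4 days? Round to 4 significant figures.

101400 aphids

N(t) = N₀·e^(rt) = 406 × e^(0.3×18.4) = 406 × e^5.52.
e^5.52 ≈ 249.64, so N ≈ 406 × 249.64 = 101352.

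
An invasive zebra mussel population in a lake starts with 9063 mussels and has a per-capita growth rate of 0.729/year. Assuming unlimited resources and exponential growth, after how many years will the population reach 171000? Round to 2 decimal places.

4.03 years

Set N₀·e^(rt) = 171000: e^(0.729·t) = 171000/9063 = 18.868.
0.729·t = ln(18.868) = 2.9375, so t = 2.9375/0.729 = 4.0294.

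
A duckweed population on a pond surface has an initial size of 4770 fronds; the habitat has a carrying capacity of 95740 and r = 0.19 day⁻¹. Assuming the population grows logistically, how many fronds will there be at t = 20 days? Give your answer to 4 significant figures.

A = (K − N₀)/N₀ = (95740 − 4770)/4770 = 19.071.
N(t) = K/(1 + A·e^(−rt)) = 95740/(1 + 19.071×e^(−0.19×20)).
e^(−3.8) = 0.022371; denominator = 1 + 19.071×0.022371 = 1.4266.
N = 95740/1.4266 = 67108.8.

67110 fronds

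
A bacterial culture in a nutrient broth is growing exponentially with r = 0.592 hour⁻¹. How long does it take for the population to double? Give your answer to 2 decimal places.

Doubling time t_d = ln(2)/r = 0.6931/0.592 = 1.1709.

1.17 hours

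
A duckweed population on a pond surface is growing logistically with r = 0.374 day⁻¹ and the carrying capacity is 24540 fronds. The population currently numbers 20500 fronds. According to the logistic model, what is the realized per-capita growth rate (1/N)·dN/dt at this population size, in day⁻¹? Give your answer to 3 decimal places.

0.062 per day

(1/N)·dN/dt = r(1 − N/K) = 0.374 × (1 − 20500/24540).
= 0.374 × 0.16463 = 0.061571.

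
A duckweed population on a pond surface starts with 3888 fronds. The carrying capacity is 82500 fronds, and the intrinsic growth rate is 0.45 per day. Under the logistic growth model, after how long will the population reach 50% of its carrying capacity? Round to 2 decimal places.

6.68 days

A = (K − N₀)/N₀ = (82500 − 3888)/3888 = 20.219.
Solve 82500/(1 + 20.219·e^(−0.45t)) = 41250: 1 + 20.219·e^(−0.45t) = 2, so e^(−0.45t) = 0.0494581.
−0.45·t = ln(0.0494581) = -3.0066, so t = 3.0066/0.45 = 6.6814.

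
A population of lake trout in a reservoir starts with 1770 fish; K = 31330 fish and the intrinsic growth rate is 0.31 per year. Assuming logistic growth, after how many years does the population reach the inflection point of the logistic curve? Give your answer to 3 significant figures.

Logistic growth is fastest at N = K/2 = 15665.
A = (K − N₀)/N₀ = 16.701. Set K/(1 + A·e^(−rt)) = K/2 → A·e^(−rt) = 1.
e^(−0.31t) = 1/16.701 = 0.0598782, so t = ln(16.701)/0.31 = 2.8154/0.31 = 9.0821.

9.08 years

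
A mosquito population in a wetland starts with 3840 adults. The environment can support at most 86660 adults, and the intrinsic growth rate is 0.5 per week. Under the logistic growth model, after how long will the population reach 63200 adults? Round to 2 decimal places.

8.12 weeks

A = (K − N₀)/N₀ = (86660 − 3840)/3840 = 21.568.
Solve 86660/(1 + 21.568·e^(−0.5t)) = 63200: 1 + 21.568·e^(−0.5t) = 1.3712, so e^(−0.5t) = 0.017211.
−0.5·t = ln(0.017211) = -4.0622, so t = 4.0622/0.5 = 8.1244.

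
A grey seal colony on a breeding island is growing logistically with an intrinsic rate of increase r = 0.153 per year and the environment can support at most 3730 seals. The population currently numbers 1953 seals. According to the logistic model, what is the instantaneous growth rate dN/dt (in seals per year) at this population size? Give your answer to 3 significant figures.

dN/dt = rN(1 − N/K) = 0.153 × 1953 × (1 − 1953/3730).
1 − 1953/3730 = 0.47641; dN/dt = 0.153 × 1953 × 0.47641 = 142.35.

142 seals per year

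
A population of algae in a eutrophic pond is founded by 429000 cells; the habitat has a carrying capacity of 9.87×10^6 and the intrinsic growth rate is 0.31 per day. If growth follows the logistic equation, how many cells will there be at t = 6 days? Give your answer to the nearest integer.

2230062 cells

A = (K − N₀)/N₀ = (9.87×10^6 − 429000)/429000 = 22.007.
N(t) = K/(1 + A·e^(−rt)) = 9.87×10^6/(1 + 22.007×e^(−0.31×6)).
e^(−1.86) = 0.15567; denominator = 1 + 22.007×0.15567 = 4.4259.
N = 9.87×10^6/4.4259 = 2.230062×10^6.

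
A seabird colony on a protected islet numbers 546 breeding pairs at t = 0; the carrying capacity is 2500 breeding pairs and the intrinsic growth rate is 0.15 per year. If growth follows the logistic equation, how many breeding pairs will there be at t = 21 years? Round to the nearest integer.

2168 breeding pairs

A = (K − N₀)/N₀ = (2500 − 546)/546 = 3.5788.
N(t) = K/(1 + A·e^(−rt)) = 2500/(1 + 3.5788×e^(−0.15×21)).
e^(−3.15) = 0.042852; denominator = 1 + 3.5788×0.042852 = 1.1534.
N = 2500/1.1534 = 2167.59.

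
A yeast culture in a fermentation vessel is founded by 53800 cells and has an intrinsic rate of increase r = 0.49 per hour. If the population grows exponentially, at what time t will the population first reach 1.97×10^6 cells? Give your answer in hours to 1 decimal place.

7.3 hours

Set N₀·e^(rt) = 1.97×10^6: e^(0.49·t) = 1.97×10^6/53800 = 36.617.
0.49·t = ln(36.617) = 3.6005, so t = 3.6005/0.49 = 7.348.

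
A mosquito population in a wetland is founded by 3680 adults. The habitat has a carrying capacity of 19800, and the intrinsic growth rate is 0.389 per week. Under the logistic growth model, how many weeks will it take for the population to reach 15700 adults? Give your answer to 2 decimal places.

A = (K − N₀)/N₀ = (19800 − 3680)/3680 = 4.3804.
Solve 19800/(1 + 4.3804·e^(−0.389t)) = 15700: 1 + 4.3804·e^(−0.389t) = 1.2611, so e^(−0.389t) = 0.0596166.
−0.389·t = ln(0.0596166) = -2.8198, so t = 2.8198/0.389 = 7.2489.

7.25 weeks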